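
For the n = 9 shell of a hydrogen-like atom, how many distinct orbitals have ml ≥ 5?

With n = 9 the allowed l are 0, 1, …, 8.
The (l, ml) pairs meeting ml ≥ 5 give: l=5 → 1; l=6 → 2; l=7 → 3; l=8 → 4.
Total orbitals: 1 + 2 + 3 + 4 = 10.

10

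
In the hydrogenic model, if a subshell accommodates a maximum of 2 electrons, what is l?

l = 0 (s)

2(2l+1) = 2 ⇒ 2l+1 = 1 ⇒ l = 0.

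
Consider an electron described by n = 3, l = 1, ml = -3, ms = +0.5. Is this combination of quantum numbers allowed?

The magnetic quantum number must satisfy −l ≤ ml ≤ l. With l = 1, ml can only be -1, 0, 1, so ml = -3 is forbidden.

No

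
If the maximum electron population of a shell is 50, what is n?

2n² = 50 ⇒ n² = 25 ⇒ n = 5.

n = 5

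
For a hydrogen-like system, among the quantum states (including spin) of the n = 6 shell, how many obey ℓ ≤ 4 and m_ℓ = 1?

Go through ℓ = 0, …, 5 (the values permitted for n = 6).
The (ℓ, m_ℓ) pairs meeting ℓ ≤ 4 and m_ℓ = 1 give: ℓ=1 → 1; ℓ=2 → 1; ℓ=3 → 1; ℓ=4 → 1.
Orbitals: 1 + 1 + 1 + 1 = 4. Each orbital carries two spin states, so 4 × 2 = 8 states.

8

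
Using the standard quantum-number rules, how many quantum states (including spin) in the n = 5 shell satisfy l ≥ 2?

42

The n = 5 shell has l = 0 through 4; check each.
The (l, m_l) pairs meeting l ≥ 2 give: l=2 → 5; l=3 → 7; l=4 → 9.
Orbitals: 5 + 7 + 9 = 21. Each orbital carries two spin states, so 21 × 2 = 42 states.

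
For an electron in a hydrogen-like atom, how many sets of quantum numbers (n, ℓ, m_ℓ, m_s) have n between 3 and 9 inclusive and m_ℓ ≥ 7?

Go shell by shell, enumerating (ℓ, m_ℓ) with m_ℓ ≥ 7:
n=8 → 1; n=9 → 3.
Orbitals: 1 + 3 = 4. Including both spin states (m_s = ±1/2) gives 2 × 4 = 8 states.

8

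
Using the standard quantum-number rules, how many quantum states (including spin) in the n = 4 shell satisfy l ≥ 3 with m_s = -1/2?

Orbitals with l ≥ 3, by l: l=3 → 7.
Orbitals: 7. With m_s fixed to a single value there is one state per orbital, giving 7 states.

7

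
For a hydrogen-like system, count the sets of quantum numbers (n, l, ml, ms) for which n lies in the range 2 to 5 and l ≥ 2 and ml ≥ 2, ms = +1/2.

Per-shell orbital counts meeting the constraint:
n=3 → 1; n=4 → 3; n=5 → 6.
Orbitals: 1 + 3 + 6 = 10. With ms fixed to +1/2 there is one state per orbital, so 10 states.

10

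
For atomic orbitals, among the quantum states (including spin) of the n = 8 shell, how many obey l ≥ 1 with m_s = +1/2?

63

Per l-value: l=1 → 3; l=2 → 5; l=3 → 7; l=4 → 9; l=5 → 11; l=6 → 13; l=7 → 15.
Orbitals: 3 + 5 + 7 + 9 + 11 + 13 + 15 = 63. With m_s fixed to a single value there is one state per orbital, giving 63 states.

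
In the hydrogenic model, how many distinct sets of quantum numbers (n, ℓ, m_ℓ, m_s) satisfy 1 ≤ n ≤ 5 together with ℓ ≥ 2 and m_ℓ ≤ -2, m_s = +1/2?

10

Count contributing orbitals for each principal shell:
n=3 → 1; n=4 → 3; n=5 → 6.
Orbitals: 1 + 3 + 6 = 10. With m_s fixed to +1/2 there is one state per orbital, so 10 states.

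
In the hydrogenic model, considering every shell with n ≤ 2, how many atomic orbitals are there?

5

Total orbitals = 1² + 2² = 5.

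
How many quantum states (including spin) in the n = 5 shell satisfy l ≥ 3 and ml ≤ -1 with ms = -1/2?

Contributions: l=3 → 3; l=4 → 4.
Orbitals: 3 + 4 = 7. With ms fixed to a single value there is one state per orbital, giving 7 states.

7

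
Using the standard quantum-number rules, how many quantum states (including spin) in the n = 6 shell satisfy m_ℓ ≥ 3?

12

For n = 6, ℓ ranges over 0 … 5.
Orbitals with m_ℓ ≥ 3, by ℓ: ℓ=3 → 1; ℓ=4 → 2; ℓ=5 → 3.
Orbitals: 1 + 2 + 3 = 6. Each orbital carries two spin states, so 6 × 2 = 12 states.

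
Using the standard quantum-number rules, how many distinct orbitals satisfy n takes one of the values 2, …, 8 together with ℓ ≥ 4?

110

Work shell by shell — for each n, count the (ℓ, m_ℓ) pairs that satisfy ℓ ≥ 4:
n=5 → 9; n=6 → 20; n=7 → 33; n=8 → 48.
Total orbitals: 9 + 20 + 33 + 48 = 110.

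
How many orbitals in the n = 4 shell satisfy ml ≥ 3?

1

With n = 4 the allowed l are 0, 1, …, 3.
Orbitals with ml ≥ 3, by l: l=3 → 1.
Total orbitals: 1.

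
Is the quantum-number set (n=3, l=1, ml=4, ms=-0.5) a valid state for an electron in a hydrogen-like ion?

Not allowed

The magnetic quantum number must satisfy −l ≤ ml ≤ l. With l = 1, ml can only be -1, 0, 1, so ml = 4 is forbidden.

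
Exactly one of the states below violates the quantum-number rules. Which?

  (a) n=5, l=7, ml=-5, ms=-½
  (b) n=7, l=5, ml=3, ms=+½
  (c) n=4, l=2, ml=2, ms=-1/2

(a) has l = 7 ≥ n = 5, violating 0 ≤ l ≤ n−1.
The remaining sets (b), (c) satisfy all four rules.

(a)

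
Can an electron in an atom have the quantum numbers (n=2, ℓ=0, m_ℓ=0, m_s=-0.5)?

Valid

n = 2 is a positive integer. ℓ = 0 satisfies 0 ≤ ℓ ≤ n−1 = 1. m_ℓ = 0 lies in the range −ℓ … +ℓ (here 0). m_s = -1/2 is one of ±1/2.
All four constraints are satisfied.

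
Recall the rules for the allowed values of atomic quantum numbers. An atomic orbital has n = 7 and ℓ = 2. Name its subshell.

7d

ℓ = 2 corresponds to the letter 'd', so the subshell is 7d.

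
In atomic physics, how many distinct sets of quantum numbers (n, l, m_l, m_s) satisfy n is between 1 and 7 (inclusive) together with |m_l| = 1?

84

For each n in the range, tally the orbitals obeying |m_l| = 1:
n=2 → 2; n=3 → 4; n=4 → 6; n=5 → 8; n=6 → 10; n=7 → 12.
Orbitals: 2 + 4 + 6 + 8 + 10 + 12 = 42. Including both spin states (m_s = ±1/2) gives 2 × 42 = 84 states.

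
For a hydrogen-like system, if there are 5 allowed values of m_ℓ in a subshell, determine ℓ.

m_ℓ ranges over 2ℓ+1 integers, so 2ℓ+1 = 5 ⇒ ℓ = 2.

ℓ = 2 (d)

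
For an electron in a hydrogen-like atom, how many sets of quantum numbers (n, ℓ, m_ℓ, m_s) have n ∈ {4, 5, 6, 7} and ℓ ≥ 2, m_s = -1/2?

110

Count contributing orbitals for each principal shell:
n=4 → 12; n=5 → 21; n=6 → 32; n=7 → 45.
Orbitals: 12 + 21 + 32 + 45 = 110. With m_s fixed to -1/2 there is one state per orbital, so 110 states.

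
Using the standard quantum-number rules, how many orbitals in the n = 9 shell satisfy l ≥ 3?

72

The (l, ml) pairs meeting l ≥ 3 give: l=3 → 7; l=4 → 9; l=5 → 11; l=6 → 13; l=7 → 15; l=8 → 17.
Total orbitals: 7 + 9 + 11 + 13 + 15 + 17 = 72.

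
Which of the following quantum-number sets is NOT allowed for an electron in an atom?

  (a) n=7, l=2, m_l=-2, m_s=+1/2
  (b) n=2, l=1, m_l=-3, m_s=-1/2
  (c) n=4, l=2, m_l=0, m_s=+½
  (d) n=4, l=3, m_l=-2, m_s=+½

(b)

(b) has |m_l| = 3 > l = 1, violating −l ≤ m_l ≤ l.
The remaining sets (a), (c), (d) satisfy all four rules.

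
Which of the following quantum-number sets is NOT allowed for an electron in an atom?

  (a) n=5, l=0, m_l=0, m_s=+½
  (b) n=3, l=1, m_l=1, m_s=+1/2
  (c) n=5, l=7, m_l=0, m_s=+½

(c)

(c) has l = 7 ≥ n = 5, violating 0 ≤ l ≤ n−1.
The remaining sets (a), (b) satisfy all four rules.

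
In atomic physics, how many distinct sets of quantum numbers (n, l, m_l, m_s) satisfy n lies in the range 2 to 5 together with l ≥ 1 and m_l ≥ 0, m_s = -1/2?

30

Per-shell orbital counts meeting the constraint:
n=2 → 2; n=3 → 5; n=4 → 9; n=5 → 14.
Orbitals: 2 + 5 + 9 + 14 = 30. With m_s fixed to -1/2 there is one state per orbital, so 30 states.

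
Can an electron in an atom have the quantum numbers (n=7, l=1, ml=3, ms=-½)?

Invalid

The magnetic quantum number must satisfy −l ≤ ml ≤ l. With l = 1, ml can only be -1, 0, 1, so ml = 3 is forbidden.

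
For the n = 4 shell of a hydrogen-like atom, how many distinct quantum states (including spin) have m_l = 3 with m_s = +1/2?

1

The n = 4 shell has l = 0 through 3; check each.
Orbitals with m_l = 3, by l: l=3 → 1.
Orbitals: 1. With m_s fixed to a single value there is one state per orbital, giving 1 state.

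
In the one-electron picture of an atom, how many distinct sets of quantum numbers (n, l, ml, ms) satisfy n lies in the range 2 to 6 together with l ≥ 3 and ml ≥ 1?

44

For each n in the range, tally the orbitals obeying l ≥ 3 and ml ≥ 1:
n=4 → 3; n=5 → 7; n=6 → 12.
Orbitals: 3 + 7 + 12 = 22. Including both spin states (ms = ±1/2) gives 2 × 22 = 44 states.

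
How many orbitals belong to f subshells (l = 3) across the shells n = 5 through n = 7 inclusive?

An f subshell (l = 3) exists for every n ≥ 4, so shells n = 5, 6, 7 each contribute one — 3 subshells.
Since each f subshell has 2·3+1 = 7 orbitals, the total is 3 × 7 = 21.

21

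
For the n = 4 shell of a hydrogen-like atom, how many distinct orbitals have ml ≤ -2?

The (l, ml) pairs meeting ml ≤ -2 give: l=2 → 1; l=3 → 2.
Total orbitals: 1 + 2 = 3.

3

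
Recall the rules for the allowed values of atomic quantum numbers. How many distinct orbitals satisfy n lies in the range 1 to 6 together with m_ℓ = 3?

6

Go shell by shell, enumerating (ℓ, m_ℓ) with m_ℓ = 3:
n=4 → 1; n=5 → 2; n=6 → 3.
Total orbitals: 1 + 2 + 3 = 6.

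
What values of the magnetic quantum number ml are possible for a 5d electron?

The 5d subshell has l = 2, and ml takes every integer from −l to +l. With l = 2 that gives the 5 values -2, -1, 0, 1, 2.

-2, -1, 0, 1, 2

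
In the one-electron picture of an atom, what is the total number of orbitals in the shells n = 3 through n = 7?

Shell n has n² orbitals: 3²=9 + 4²=16 + 5²=25 + 6²=36 + 7²=49 = 135 orbitals.

135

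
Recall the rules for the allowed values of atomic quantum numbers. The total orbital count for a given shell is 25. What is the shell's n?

n² = 25 ⇒ n = 5.

n = 5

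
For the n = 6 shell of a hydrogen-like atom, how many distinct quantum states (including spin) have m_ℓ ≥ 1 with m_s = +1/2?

15

Orbitals with m_ℓ ≥ 1, by ℓ: ℓ=1 → 1; ℓ=2 → 2; ℓ=3 → 3; ℓ=4 → 4; ℓ=5 → 5.
Orbitals: 1 + 2 + 3 + 4 + 5 = 15. With m_s fixed to a single value there is one state per orbital, giving 15 states.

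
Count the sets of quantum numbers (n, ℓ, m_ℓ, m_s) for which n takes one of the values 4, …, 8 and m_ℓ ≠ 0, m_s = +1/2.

160

Count contributing orbitals for each principal shell:
n=4 → 12; n=5 → 20; n=6 → 30; n=7 → 42; n=8 → 56.
Orbitals: 12 + 20 + 30 + 42 + 56 = 160. With m_s fixed to +1/2 there is one state per orbital, so 160 states.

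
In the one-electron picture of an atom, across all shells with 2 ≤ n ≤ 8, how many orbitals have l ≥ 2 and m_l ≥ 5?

Count contributing orbitals for each principal shell:
n=6 → 1; n=7 → 3; n=8 → 6.
Total orbitals: 1 + 3 + 6 = 10.

10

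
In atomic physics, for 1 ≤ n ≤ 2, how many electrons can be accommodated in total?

Total orbitals = 1² + 2² = 5. Doubling for spin gives 10 electrons.

10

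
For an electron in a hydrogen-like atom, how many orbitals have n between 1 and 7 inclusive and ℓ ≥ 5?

Work shell by shell — for each n, count the (ℓ, m_ℓ) pairs that satisfy ℓ ≥ 5:
n=6 → 11; n=7 → 24.
Total orbitals: 11 + 24 = 35.

35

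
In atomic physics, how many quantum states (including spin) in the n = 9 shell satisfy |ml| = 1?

32

Go through l = 0, …, 8 (the values permitted for n = 9).
The (l, ml) pairs meeting |ml| = 1 give: l=1 → 2; l=2 → 2; l=3 → 2; l=4 → 2; l=5 → 2; l=6 → 2; l=7 → 2; l=8 → 2.
Orbitals: 2 + 2 + 2 + 2 + 2 + 2 + 2 + 2 = 16. Each orbital carries two spin states, so 16 × 2 = 32 states.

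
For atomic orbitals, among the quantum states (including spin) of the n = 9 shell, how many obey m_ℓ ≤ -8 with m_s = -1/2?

The n = 9 shell has ℓ = 0 through 8; check each.
Contributions: ℓ=8 → 1.
Orbitals: 1. With m_s fixed to a single value there is one state per orbital, giving 1 state.

1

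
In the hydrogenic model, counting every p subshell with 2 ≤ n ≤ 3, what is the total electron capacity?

12

A p subshell (ℓ = 1) exists for every n ≥ 2, so shells n = 2, 3 each contribute one — 2 subshells.
Since each p subshell holds 2(2·1+1) = 6 electrons, the total is 2 × 6 = 12.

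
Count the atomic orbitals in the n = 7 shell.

The n = 7 shell contains n² = 7² = 49 orbitals.

49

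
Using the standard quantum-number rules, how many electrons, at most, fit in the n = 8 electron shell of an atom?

128

A shell holds 2n² electrons: 2 × 8² = 2 × 64 = 128.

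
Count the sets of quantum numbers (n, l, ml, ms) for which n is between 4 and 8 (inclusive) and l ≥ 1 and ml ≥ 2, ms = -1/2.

Treat each shell separately and count matching orbitals:
n=4 → 3; n=5 → 6; n=6 → 10; n=7 → 15; n=8 → 21.
Orbitals: 3 + 6 + 10 + 15 + 21 = 55. With ms fixed to -1/2 there is one state per orbital, so 55 states.

55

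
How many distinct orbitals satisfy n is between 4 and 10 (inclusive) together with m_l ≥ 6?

Treat each shell separately and count matching orbitals:
n=7 → 1; n=8 → 3; n=9 → 6; n=10 → 10.
Total orbitals: 1 + 3 + 6 + 10 = 20.

20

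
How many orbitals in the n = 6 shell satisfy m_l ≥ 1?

15

The n = 6 shell has l = 0 through 5; check each.
Per l-value: l=1 → 1; l=2 → 2; l=3 → 3; l=4 → 4; l=5 → 5.
Total orbitals: 1 + 2 + 3 + 4 + 5 = 15.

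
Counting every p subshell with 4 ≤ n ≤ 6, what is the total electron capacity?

18

A p subshell (l = 1) exists for every n ≥ 2, so shells n = 4, 5, 6 each contribute one — 3 subshells.
Since each p subshell holds 2(2·1+1) = 6 electrons, the total is 3 × 6 = 18.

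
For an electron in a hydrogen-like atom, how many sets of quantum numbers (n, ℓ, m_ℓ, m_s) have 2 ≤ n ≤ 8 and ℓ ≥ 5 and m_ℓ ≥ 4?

32

Count contributing orbitals for each principal shell:
n=6 → 2; n=7 → 5; n=8 → 9.
Orbitals: 2 + 5 + 9 = 16. Including both spin states (m_s = ±1/2) gives 2 × 16 = 32 states.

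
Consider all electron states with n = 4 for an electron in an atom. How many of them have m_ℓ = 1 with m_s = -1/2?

3

The n = 4 shell has ℓ = 0 through 3; check each.
The (ℓ, m_ℓ) pairs meeting m_ℓ = 1 give: ℓ=1 → 1; ℓ=2 → 1; ℓ=3 → 1.
Orbitals: 1 + 1 + 1 = 3. With m_s fixed to a single value there is one state per orbital, giving 3 states.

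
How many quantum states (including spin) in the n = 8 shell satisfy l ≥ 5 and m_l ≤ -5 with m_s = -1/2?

6

Per l-value: l=5 → 1; l=6 → 2; l=7 → 3.
Orbitals: 1 + 2 + 3 = 6. With m_s fixed to a single value there is one state per orbital, giving 6 states.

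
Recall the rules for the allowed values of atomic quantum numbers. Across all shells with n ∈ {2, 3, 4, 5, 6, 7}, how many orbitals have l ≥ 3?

Treat each shell separately and count matching orbitals:
n=4 → 7; n=5 → 16; n=6 → 27; n=7 → 40.
Total orbitals: 7 + 16 + 27 + 40 = 90.

90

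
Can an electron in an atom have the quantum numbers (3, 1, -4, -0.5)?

No

The magnetic quantum number must satisfy −l ≤ ml ≤ l. With l = 1, ml can only be -1, 0, 1, so ml = -4 is forbidden.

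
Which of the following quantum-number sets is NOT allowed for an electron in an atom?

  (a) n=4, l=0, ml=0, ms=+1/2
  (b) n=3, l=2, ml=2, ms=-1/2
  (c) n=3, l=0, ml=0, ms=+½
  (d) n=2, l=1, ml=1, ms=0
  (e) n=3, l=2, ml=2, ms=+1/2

(d)

(d) has ms = 0, but an electron's spin must be ±1/2.
The remaining sets (a), (b), (c), (e) satisfy all four rules.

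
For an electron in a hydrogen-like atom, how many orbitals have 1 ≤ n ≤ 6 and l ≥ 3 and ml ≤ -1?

22

Treat each shell separately and count matching orbitals:
n=4 → 3; n=5 → 7; n=6 → 12.
Total orbitals: 3 + 7 + 12 = 22.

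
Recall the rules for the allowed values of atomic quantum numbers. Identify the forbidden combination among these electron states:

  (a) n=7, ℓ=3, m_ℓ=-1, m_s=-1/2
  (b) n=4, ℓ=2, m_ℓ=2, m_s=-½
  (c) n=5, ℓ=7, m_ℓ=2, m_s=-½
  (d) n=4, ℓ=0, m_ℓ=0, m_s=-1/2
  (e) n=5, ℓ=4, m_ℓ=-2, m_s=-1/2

(c)

(c) has ℓ = 7 ≥ n = 5, violating 0 ≤ ℓ ≤ n−1.
The remaining sets (a), (b), (d), (e) satisfy all four rules.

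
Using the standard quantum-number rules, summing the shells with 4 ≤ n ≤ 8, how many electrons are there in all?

380

Shell n has n² orbitals: 4²=16 + 5²=25 + 6²=36 + 7²=49 + 8²=64 = 190 orbitals.
Two spin states per orbital: 2 × 190 = 380 electrons.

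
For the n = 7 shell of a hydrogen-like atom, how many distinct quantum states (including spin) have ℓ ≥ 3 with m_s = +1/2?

40

The (ℓ, m_ℓ) pairs meeting ℓ ≥ 3 give: ℓ=3 → 7; ℓ=4 → 9; ℓ=5 → 11; ℓ=6 → 13.
Orbitals: 7 + 9 + 11 + 13 = 40. With m_s fixed to a single value there is one state per orbital, giving 40 states.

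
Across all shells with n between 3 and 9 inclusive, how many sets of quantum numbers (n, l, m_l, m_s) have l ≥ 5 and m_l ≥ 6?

Treat each shell separately and count matching orbitals:
n=7 → 1; n=8 → 3; n=9 → 6.
Orbitals: 1 + 3 + 6 = 10. Including both spin states (m_s = ±1/2) gives 2 × 10 = 20 states.

20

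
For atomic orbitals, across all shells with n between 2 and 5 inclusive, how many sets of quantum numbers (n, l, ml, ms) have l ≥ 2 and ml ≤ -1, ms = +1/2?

16

Go shell by shell, enumerating (l, ml) with l ≥ 2 and ml ≤ -1:
n=3 → 2; n=4 → 5; n=5 → 9.
Orbitals: 2 + 5 + 9 = 16. With ms fixed to +1/2 there is one state per orbital, so 16 states.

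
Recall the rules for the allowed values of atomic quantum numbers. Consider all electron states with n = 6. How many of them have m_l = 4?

The n = 6 shell has l = 0 through 5; check each.
Orbitals with m_l = 4, by l: l=4 → 1; l=5 → 1.
Orbitals: 1 + 1 = 2. Each orbital carries two spin states, so 2 × 2 = 4 states.

4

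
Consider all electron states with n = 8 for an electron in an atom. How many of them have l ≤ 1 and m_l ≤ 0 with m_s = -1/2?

Per l-value: l=0 → 1; l=1 → 2.
Orbitals: 1 + 2 = 3. With m_s fixed to a single value there is one state per orbital, giving 3 states.

3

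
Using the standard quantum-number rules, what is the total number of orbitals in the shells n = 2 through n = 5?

Shell n has n² orbitals: 2²=4 + 3²=9 + 4²=16 + 5²=25 = 54 orbitals.

54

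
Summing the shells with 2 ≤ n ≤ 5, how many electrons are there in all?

108

Shell n has n² orbitals: 2²=4 + 3²=9 + 4²=16 + 5²=25 = 54 orbitals.
Two spin states per orbital: 2 × 54 = 108 electrons.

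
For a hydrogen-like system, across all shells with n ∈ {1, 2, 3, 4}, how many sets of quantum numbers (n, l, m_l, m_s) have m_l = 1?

12

For each n in the range, tally the orbitals obeying m_l = 1:
n=2 → 1; n=3 → 2; n=4 → 3.
Orbitals: 1 + 2 + 3 = 6. Including both spin states (m_s = ±1/2) gives 2 × 6 = 12 states.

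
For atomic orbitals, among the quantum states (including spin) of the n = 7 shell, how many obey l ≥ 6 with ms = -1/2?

13

Per l-value: l=6 → 13.
Orbitals: 13. With ms fixed to a single value there is one state per orbital, giving 13 states.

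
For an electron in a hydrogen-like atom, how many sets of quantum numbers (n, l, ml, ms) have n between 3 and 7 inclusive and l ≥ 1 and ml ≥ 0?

For each n in the range, tally the orbitals obeying l ≥ 1 and ml ≥ 0:
n=3 → 5; n=4 → 9; n=5 → 14; n=6 → 20; n=7 → 27.
Orbitals: 5 + 9 + 14 + 20 + 27 = 75. Including both spin states (ms = ±1/2) gives 2 × 75 = 150 states.

150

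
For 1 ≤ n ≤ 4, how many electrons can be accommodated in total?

Total orbitals = 1² + 2² + 3² + 4² = 30. Doubling for spin gives 60 electrons.

60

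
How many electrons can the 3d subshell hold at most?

10

A subshell with l = 2 has 2l+1 = 5 orbitals, each holding 2 electrons (spin ±1/2), so 5 × 2 = 10.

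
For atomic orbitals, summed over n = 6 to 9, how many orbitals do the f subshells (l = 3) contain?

28

An f subshell (l = 3) exists for every n ≥ 4, so shells n = 6, 7, 8, 9 each contribute one — 4 subshells.
Since each f subshell has 2·3+1 = 7 orbitals, the total is 4 × 7 = 28.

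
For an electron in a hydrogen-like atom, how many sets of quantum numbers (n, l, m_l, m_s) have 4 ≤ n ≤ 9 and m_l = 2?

54

Work shell by shell — for each n, count the (l, m_l) pairs that satisfy m_l = 2:
n=4 → 2; n=5 → 3; n=6 → 4; n=7 → 5; n=8 → 6; n=9 → 7.
Orbitals: 2 + 3 + 4 + 5 + 6 + 7 = 27. Including both spin states (m_s = ±1/2) gives 2 × 27 = 54 states.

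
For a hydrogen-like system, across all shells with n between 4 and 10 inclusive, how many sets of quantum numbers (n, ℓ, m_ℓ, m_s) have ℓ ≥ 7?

196

Per-shell orbital counts meeting the constraint:
n=8 → 15; n=9 → 32; n=10 → 51.
Orbitals: 15 + 32 + 51 = 98. Including both spin states (m_s = ±1/2) gives 2 × 98 = 196 states.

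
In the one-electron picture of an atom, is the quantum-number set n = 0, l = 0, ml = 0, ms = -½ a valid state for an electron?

Not allowed

The principal quantum number must be a positive integer (n ≥ 1), but here n = 0.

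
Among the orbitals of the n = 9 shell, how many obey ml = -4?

Go through l = 0, …, 8 (the values permitted for n = 9).
Orbitals with ml = -4, by l: l=4 → 1; l=5 → 1; l=6 → 1; l=7 → 1; l=8 → 1.
Total orbitals: 1 + 1 + 1 + 1 + 1 = 5.

5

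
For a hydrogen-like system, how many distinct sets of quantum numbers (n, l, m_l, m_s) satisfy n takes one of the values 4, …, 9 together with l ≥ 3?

Go shell by shell, enumerating (l, m_l) with l ≥ 3:
n=4 → 7; n=5 → 16; n=6 → 27; n=7 → 40; n=8 → 55; n=9 → 72.
Orbitals: 7 + 16 + 27 + 40 + 55 + 72 = 217. Including both spin states (m_s = ±1/2) gives 2 × 217 = 434 states.

434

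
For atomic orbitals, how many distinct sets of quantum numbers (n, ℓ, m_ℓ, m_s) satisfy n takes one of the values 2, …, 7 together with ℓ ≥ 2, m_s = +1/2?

Count contributing orbitals for each principal shell:
n=3 → 5; n=4 → 12; n=5 → 21; n=6 → 32; n=7 → 45.
Orbitals: 5 + 12 + 21 + 32 + 45 = 115. With m_s fixed to +1/2 there is one state per orbital, so 115 states.

115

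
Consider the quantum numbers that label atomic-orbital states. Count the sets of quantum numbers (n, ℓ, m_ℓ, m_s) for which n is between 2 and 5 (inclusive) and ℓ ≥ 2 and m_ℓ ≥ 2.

Work shell by shell — for each n, count the (ℓ, m_ℓ) pairs that satisfy ℓ ≥ 2 and m_ℓ ≥ 2:
n=3 → 1; n=4 → 3; n=5 → 6.
Orbitals: 1 + 3 + 6 = 10. Including both spin states (m_s = ±1/2) gives 2 × 10 = 20 states.

20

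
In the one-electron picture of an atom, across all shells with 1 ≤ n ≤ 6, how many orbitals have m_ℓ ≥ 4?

Treat each shell separately and count matching orbitals:
n=5 → 1; n=6 → 3.
Total orbitals: 1 + 3 = 4.

4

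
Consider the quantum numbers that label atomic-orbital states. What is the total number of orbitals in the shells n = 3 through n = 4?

25

Shell n has n² orbitals: 3²=9 + 4²=16 = 25 orbitals.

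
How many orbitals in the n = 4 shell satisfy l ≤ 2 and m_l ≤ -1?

3

Contributions: l=1 → 1; l=2 → 2.
Total orbitals: 1 + 2 = 3.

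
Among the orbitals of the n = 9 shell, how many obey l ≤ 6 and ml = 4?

Go through l = 0, …, 8 (the values permitted for n = 9).
Contributions: l=4 → 1; l=5 → 1; l=6 → 1.
Total orbitals: 1 + 1 + 1 = 3.

3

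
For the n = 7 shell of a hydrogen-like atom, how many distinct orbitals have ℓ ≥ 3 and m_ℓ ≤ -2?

14

Per ℓ-value: ℓ=3 → 2; ℓ=4 → 3; ℓ=5 → 4; ℓ=6 → 5.
Total orbitals: 2 + 3 + 4 + 5 = 14.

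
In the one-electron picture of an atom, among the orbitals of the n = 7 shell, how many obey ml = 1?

6

Go through l = 0, …, 6 (the values permitted for n = 7).
The (l, ml) pairs meeting ml = 1 give: l=1 → 1; l=2 → 1; l=3 → 1; l=4 → 1; l=5 → 1; l=6 → 1.
Total orbitals: 1 + 1 + 1 + 1 + 1 + 1 = 6.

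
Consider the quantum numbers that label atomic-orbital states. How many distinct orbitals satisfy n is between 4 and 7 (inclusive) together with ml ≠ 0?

Work shell by shell — for each n, count the (l, ml) pairs that satisfy ml ≠ 0:
n=4 → 12; n=5 → 20; n=6 → 30; n=7 → 42.
Total orbitals: 12 + 20 + 30 + 42 = 104.

104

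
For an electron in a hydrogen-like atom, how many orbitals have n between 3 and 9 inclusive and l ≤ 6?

233

For each n in the range, tally the orbitals obeying l ≤ 6:
n=3 → 9; n=4 → 16; n=5 → 25; n=6 → 36; n=7 → 49; n=8 → 49; n=9 → 49.
Total orbitals: 9 + 16 + 25 + 36 + 49 + 49 + 49 = 233.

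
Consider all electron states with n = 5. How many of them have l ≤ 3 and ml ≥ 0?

20

Go through l = 0, …, 4 (the values permitted for n = 5).
Per l-value: l=0 → 1; l=1 → 2; l=2 → 3; l=3 → 4.
Orbitals: 1 + 2 + 3 + 4 = 10. Each orbital carries two spin states, so 10 × 2 = 20 states.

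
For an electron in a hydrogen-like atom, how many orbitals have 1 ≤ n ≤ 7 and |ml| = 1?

42

Per-shell orbital counts meeting the constraint:
n=2 → 2; n=3 → 4; n=4 → 6; n=5 → 8; n=6 → 10; n=7 → 12.
Total orbitals: 2 + 4 + 6 + 8 + 10 + 12 = 42.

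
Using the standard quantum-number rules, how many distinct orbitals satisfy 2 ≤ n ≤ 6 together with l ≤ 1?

20

Count contributing orbitals for each principal shell:
n=2 → 4; n=3 → 4; n=4 → 4; n=5 → 4; n=6 → 4.
Total orbitals: 4 + 4 + 4 + 4 + 4 = 20.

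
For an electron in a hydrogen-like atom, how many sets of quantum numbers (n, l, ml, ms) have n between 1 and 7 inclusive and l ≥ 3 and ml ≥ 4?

Go shell by shell, enumerating (l, ml) with l ≥ 3 and ml ≥ 4:
n=5 → 1; n=6 → 3; n=7 → 6.
Orbitals: 1 + 3 + 6 = 10. Including both spin states (ms = ±1/2) gives 2 × 10 = 20 states.

20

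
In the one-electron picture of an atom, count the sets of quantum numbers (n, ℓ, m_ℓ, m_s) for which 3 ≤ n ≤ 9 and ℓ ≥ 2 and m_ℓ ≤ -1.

Per-shell orbital counts meeting the constraint:
n=3 → 2; n=4 → 5; n=5 → 9; n=6 → 14; n=7 → 20; n=8 → 27; n=9 → 35.
Orbitals: 2 + 5 + 9 + 14 + 20 + 27 + 35 = 112. Including both spin states (m_s = ±1/2) gives 2 × 112 = 224 states.

224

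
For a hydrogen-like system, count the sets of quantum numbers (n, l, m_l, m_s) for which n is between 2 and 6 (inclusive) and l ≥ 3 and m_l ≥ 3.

Count contributing orbitals for each principal shell:
n=4 → 1; n=5 → 3; n=6 → 6.
Orbitals: 1 + 3 + 6 = 10. Including both spin states (m_s = ±1/2) gives 2 × 10 = 20 states.

20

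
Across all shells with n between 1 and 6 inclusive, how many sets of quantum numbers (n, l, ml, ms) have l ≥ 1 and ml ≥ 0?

Per-shell orbital counts meeting the constraint:
n=2 → 2; n=3 → 5; n=4 → 9; n=5 → 14; n=6 → 20.
Orbitals: 2 + 5 + 9 + 14 + 20 = 50. Including both spin states (ms = ±1/2) gives 2 × 50 = 100 states.

100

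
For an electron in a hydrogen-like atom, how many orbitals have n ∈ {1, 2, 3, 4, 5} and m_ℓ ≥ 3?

Work shell by shell — for each n, count the (ℓ, m_ℓ) pairs that satisfy m_ℓ ≥ 3:
n=4 → 1; n=5 → 3.
Total orbitals: 1 + 3 = 4.

4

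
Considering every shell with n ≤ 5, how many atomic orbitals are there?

55

Total orbitals = 1² + 2² + 3² + 4² + 5² = 55.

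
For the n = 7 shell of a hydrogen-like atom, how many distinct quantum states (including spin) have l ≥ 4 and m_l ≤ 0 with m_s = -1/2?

18

With n = 7 the allowed l are 0, 1, …, 6.
Contributions: l=4 → 5; l=5 → 6; l=6 → 7.
Orbitals: 5 + 6 + 7 = 18. With m_s fixed to a single value there is one state per orbital, giving 18 states.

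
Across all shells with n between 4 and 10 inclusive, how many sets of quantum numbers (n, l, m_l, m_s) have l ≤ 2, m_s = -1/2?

63

Treat each shell separately and count matching orbitals:
n=4 → 9; n=5 → 9; n=6 → 9; n=7 → 9; n=8 → 9; n=9 → 9; n=10 → 9.
Orbitals: 9 + 9 + 9 + 9 + 9 + 9 + 9 = 63. With m_s fixed to -1/2 there is one state per orbital, so 63 states.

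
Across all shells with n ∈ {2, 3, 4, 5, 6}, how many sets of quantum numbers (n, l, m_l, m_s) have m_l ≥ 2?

40

For each n in the range, tally the orbitals obeying m_l ≥ 2:
n=3 → 1; n=4 → 3; n=5 → 6; n=6 → 10.
Orbitals: 1 + 3 + 6 + 10 = 20. Including both spin states (m_s = ±1/2) gives 2 × 20 = 40 states.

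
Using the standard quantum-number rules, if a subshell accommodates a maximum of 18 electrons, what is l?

l = 4

2(2l+1) = 18 ⇒ 2l+1 = 9 ⇒ l = 4.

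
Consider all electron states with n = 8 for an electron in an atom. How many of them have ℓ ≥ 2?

Orbitals with ℓ ≥ 2, by ℓ: ℓ=2 → 5; ℓ=3 → 7; ℓ=4 → 9; ℓ=5 → 11; ℓ=6 → 13; ℓ=7 → 15.
Orbitals: 5 + 7 + 9 + 11 + 13 + 15 = 60. Each orbital carries two spin states, so 60 × 2 = 120 states.

120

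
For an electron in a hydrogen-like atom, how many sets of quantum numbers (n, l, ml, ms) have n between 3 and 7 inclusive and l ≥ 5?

70

Go shell by shell, enumerating (l, ml) with l ≥ 5:
n=6 → 11; n=7 → 24.
Orbitals: 11 + 24 = 35. Including both spin states (ms = ±1/2) gives 2 × 35 = 70 states.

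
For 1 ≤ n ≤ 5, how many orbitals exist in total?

Total orbitals = 1² + 2² + 3² + 4² + 5² = 55.

55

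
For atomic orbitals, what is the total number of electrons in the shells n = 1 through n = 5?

Shell n has n² orbitals: 1²=1 + 2²=4 + 3²=9 + 4²=16 + 5²=25 = 55 orbitals.
Two spin states per orbital: 2 × 55 = 110 electrons.

110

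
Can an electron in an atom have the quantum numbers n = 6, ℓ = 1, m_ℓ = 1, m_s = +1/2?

n = 6 is a positive integer. ℓ = 1 satisfies 0 ≤ ℓ ≤ n−1 = 5. m_ℓ = 1 lies in the range −ℓ … +ℓ (here −1 … 1). m_s = +1/2 is one of ±1/2.
All four constraints are satisfied.

Allowed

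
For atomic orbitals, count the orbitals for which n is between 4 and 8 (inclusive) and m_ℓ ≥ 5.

Go shell by shell, enumerating (ℓ, m_ℓ) with m_ℓ ≥ 5:
n=6 → 1; n=7 → 3; n=8 → 6.
Total orbitals: 1 + 3 + 6 = 10.

10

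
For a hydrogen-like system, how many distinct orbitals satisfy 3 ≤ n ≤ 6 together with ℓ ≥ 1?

Count contributing orbitals for each principal shell:
n=3 → 8; n=4 → 15; n=5 → 24; n=6 → 35.
Total orbitals: 8 + 15 + 24 + 35 = 82.

82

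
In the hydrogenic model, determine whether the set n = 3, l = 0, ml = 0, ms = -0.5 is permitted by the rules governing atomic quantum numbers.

Allowed

n = 3 is a positive integer. l = 0 satisfies 0 ≤ l ≤ n−1 = 2. ml = 0 lies in the range −l … +l (here 0). ms = -1/2 is one of ±1/2.
All four constraints are satisfied.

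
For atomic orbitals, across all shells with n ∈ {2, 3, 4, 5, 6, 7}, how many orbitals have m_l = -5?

3

Per-shell orbital counts meeting the constraint:
n=6 → 1; n=7 → 2.
Total orbitals: 1 + 2 = 3.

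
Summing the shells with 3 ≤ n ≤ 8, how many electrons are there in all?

Shell n has n² orbitals: 3²=9 + 4²=16 + 5²=25 + 6²=36 + 7²=49 + 8²=64 = 199 orbitals.
Two spin states per orbital: 2 × 199 = 398 electrons.

398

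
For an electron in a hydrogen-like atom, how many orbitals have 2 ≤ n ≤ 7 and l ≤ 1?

Count contributing orbitals for each principal shell:
n=2 → 4; n=3 → 4; n=4 → 4; n=5 → 4; n=6 → 4; n=7 → 4.
Total orbitals: 4 + 4 + 4 + 4 + 4 + 4 = 24.

24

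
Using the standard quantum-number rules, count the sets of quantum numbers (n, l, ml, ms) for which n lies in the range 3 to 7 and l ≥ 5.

70

For each n in the range, tally the orbitals obeying l ≥ 5:
n=6 → 11; n=7 → 24.
Orbitals: 11 + 24 = 35. Including both spin states (ms = ±1/2) gives 2 × 35 = 70 states.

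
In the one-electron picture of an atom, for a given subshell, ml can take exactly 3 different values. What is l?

ml ranges over 2l+1 integers, so 2l+1 = 3 ⇒ l = 1.

l = 1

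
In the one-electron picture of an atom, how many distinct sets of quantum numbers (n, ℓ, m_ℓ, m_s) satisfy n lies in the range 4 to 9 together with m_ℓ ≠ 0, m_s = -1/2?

232

Count contributing orbitals for each principal shell:
n=4 → 12; n=5 → 20; n=6 → 30; n=7 → 42; n=8 → 56; n=9 → 72.
Orbitals: 12 + 20 + 30 + 42 + 56 + 72 = 232. With m_s fixed to -1/2 there is one state per orbital, so 232 states.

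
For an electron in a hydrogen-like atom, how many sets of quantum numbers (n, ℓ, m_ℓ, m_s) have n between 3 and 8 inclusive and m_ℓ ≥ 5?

Per-shell orbital counts meeting the constraint:
n=6 → 1; n=7 → 3; n=8 → 6.
Orbitals: 1 + 3 + 6 = 10. Including both spin states (m_s = ±1/2) gives 2 × 10 = 20 states.

20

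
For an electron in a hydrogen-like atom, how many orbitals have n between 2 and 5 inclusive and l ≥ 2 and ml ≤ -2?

Per-shell orbital counts meeting the constraint:
n=3 → 1; n=4 → 3; n=5 → 6.
Total orbitals: 1 + 3 + 6 = 10.

10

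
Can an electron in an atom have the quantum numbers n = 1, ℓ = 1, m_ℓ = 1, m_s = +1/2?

Not allowed

The orbital quantum number must satisfy 0 ≤ ℓ ≤ n−1. With n = 1 the allowed ℓ values are 0, so ℓ = 1 is out of range.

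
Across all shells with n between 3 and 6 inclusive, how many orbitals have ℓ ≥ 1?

Treat each shell separately and count matching orbitals:
n=3 → 8; n=4 → 15; n=5 → 24; n=6 → 35.
Total orbitals: 8 + 15 + 24 + 35 = 82.

82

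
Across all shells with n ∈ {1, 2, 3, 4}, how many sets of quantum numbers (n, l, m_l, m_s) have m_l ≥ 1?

20

For each n in the range, tally the orbitals obeying m_l ≥ 1:
n=2 → 1; n=3 → 3; n=4 → 6.
Orbitals: 1 + 3 + 6 = 10. Including both spin states (m_s = ±1/2) gives 2 × 10 = 20 states.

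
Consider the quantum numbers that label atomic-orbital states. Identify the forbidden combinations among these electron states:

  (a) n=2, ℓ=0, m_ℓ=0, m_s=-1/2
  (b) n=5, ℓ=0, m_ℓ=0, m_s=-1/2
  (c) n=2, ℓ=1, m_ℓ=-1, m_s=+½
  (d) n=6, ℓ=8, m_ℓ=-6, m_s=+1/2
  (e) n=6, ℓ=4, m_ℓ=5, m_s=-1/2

(d) has ℓ = 8 ≥ n = 6, violating 0 ≤ ℓ ≤ n−1.
(e) has |m_ℓ| = 5 > ℓ = 4, violating −ℓ ≤ m_ℓ ≤ ℓ.
The remaining sets (a), (b), (c) satisfy all four rules.

(d) and (e)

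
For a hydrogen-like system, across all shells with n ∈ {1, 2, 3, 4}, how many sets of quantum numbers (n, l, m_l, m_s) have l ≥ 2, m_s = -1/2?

17

Go shell by shell, enumerating (l, m_l) with l ≥ 2:
n=3 → 5; n=4 → 12.
Orbitals: 5 + 12 = 17. With m_s fixed to -1/2 there is one state per orbital, so 17 states.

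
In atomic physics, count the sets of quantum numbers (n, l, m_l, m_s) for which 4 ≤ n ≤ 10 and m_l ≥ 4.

112

Count contributing orbitals for each principal shell:
n=5 → 1; n=6 → 3; n=7 → 6; n=8 → 10; n=9 → 15; n=10 → 21.
Orbitals: 1 + 3 + 6 + 10 + 15 + 21 = 56. Including both spin states (m_s = ±1/2) gives 2 × 56 = 112 states.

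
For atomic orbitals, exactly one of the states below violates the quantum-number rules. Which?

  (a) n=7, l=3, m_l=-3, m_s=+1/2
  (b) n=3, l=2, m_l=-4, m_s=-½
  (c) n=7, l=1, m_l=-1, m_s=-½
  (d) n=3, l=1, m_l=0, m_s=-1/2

(b) has |m_l| = 4 > l = 2, violating −l ≤ m_l ≤ l.
The remaining sets (a), (c), (d) satisfy all four rules.

(b)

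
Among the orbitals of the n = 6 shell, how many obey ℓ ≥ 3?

With n = 6 the allowed ℓ are 0, 1, …, 5.
Per ℓ-value: ℓ=3 → 7; ℓ=4 → 9; ℓ=5 → 11.
Total orbitals: 7 + 9 + 11 = 27.

27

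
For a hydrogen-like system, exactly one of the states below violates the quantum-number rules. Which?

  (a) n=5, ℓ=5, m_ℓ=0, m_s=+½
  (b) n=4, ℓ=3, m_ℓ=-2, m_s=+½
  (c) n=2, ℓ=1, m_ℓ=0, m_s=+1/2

(a) has ℓ = 5 ≥ n = 5, violating 0 ≤ ℓ ≤ n−1.
The remaining sets (b), (c) satisfy all four rules.

(a)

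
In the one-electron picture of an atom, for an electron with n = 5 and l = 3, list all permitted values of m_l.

m_l takes every integer from −l to +l. With l = 3 that gives the 7 values -3, -2, -1, 0, 1, 2, 3.

-3, -2, -1, 0, 1, 2, 3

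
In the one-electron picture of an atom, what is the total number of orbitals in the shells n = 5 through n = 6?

61

Shell n has n² orbitals: 5²=25 + 6²=36 = 61 orbitals.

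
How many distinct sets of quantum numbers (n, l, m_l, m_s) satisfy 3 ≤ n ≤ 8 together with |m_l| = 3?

Count contributing orbitals for each principal shell:
n=4 → 2; n=5 → 4; n=6 → 6; n=7 → 8; n=8 → 10.
Orbitals: 2 + 4 + 6 + 8 + 10 = 30. Including both spin states (m_s = ±1/2) gives 2 × 30 = 60 states.

60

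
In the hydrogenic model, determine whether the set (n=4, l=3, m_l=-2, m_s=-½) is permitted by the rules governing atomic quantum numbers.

Yes

n = 4 is a positive integer. l = 3 satisfies 0 ≤ l ≤ n−1 = 3. m_l = -2 lies in the range −l … +l (here −3 … 3). m_s = -1/2 is one of ±1/2.
All four constraints are satisfied.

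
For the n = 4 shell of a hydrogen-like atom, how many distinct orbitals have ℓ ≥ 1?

15

Go through ℓ = 0, …, 3 (the values permitted for n = 4).
Orbitals with ℓ ≥ 1, by ℓ: ℓ=1 → 3; ℓ=2 → 5; ℓ=3 → 7.
Total orbitals: 3 + 5 + 7 = 15.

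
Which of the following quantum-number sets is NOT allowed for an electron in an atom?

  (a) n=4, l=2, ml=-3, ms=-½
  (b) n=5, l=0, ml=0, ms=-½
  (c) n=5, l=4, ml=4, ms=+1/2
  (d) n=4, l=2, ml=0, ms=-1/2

(a) has |ml| = 3 > l = 2, violating −l ≤ ml ≤ l.
The remaining sets (b), (c), (d) satisfy all four rules.

(a)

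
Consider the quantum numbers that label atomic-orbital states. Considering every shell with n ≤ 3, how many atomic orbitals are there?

Total orbitals = 1² + 2² + 3² = 14.

14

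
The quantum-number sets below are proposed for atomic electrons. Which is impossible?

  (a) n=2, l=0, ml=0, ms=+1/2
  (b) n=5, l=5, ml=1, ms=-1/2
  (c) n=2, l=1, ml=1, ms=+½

(b)

(b) has l = 5 ≥ n = 5, violating 0 ≤ l ≤ n−1.
The remaining sets (a), (c) satisfy all four rules.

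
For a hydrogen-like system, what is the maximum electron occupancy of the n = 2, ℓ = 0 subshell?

2

A subshell with ℓ = 0 has 2ℓ+1 = 1 orbital, each holding 2 electrons (spin ±1/2), so 1 × 2 = 2.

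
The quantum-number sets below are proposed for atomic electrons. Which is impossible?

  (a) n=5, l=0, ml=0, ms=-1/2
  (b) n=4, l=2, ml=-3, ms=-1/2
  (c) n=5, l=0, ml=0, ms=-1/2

(b) has |ml| = 3 > l = 2, violating −l ≤ ml ≤ l.
The remaining sets (a), (c) satisfy all four rules.

(b)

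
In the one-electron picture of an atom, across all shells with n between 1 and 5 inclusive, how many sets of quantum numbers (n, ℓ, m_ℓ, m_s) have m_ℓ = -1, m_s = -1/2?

10

Go shell by shell, enumerating (ℓ, m_ℓ) with m_ℓ = -1:
n=2 → 1; n=3 → 2; n=4 → 3; n=5 → 4.
Orbitals: 1 + 2 + 3 + 4 = 10. With m_s fixed to -1/2 there is one state per orbital, so 10 states.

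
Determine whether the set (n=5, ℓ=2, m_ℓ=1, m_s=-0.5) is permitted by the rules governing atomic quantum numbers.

n = 5 is a positive integer. ℓ = 2 satisfies 0 ≤ ℓ ≤ n−1 = 4. m_ℓ = 1 lies in the range −ℓ … +ℓ (here −2 … 2). m_s = -1/2 is one of ±1/2.
All four constraints are satisfied.

Yes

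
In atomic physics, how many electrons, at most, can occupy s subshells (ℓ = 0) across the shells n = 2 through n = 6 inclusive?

10

An s subshell (ℓ = 0) exists for every n ≥ 1, so shells n = 2, 3, 4, 5, 6 each contribute one — 5 subshells.
Since each s subshell holds 2(2·0+1) = 2 electrons, the total is 5 × 2 = 10.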